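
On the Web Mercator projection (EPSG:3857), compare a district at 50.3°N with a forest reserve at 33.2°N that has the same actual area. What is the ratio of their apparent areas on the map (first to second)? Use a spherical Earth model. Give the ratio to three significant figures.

1.72

Mercator areal scale is sec²φ.
At 50.3°: sec²(50.3°) = 1/0.6388² = 2.451.
At 33.2°: sec²(33.2°) = 1/0.8368² = 1.428.
Ratio = 2.451/1.428 = cos²(33.2°)/cos²(50.3°) ≈ 1.72.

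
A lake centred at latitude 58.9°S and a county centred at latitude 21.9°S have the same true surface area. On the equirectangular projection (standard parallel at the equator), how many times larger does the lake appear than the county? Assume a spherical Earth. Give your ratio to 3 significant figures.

1.80

In the plate carrée (x = Rλ, y = Rφ), meridians are true-scale (h = 1) and parallels are stretched by k = sec φ.
Areal scale at 58.9°: h·k = 1.000 × 1.936 = 1.936.
Areal scale at 21.9°: h·k = 1.000 × 1.078 = 1.078.
Ratio = 1.936/1.078 ≈ 1.80.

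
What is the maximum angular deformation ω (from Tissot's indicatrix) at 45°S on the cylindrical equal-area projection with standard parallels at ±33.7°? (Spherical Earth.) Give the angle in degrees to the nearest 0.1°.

18.6°

A cylindrical equal-area projection with standard parallel φ₀ has meridian scale h = cos φ / cos φ₀ and parallel scale k = cos φ₀ / cos φ (so areas are preserved, h·k = 1).
At 45°: h = 0.8499, k = 1.177; principal scales a = 1.177, b = 0.8499.
sin(ω/2) = (a − b)/(a + b) = 0.3266/2.026 = 0.1612, so ω = 2 arcsin(0.1612) ≈ 18.6°.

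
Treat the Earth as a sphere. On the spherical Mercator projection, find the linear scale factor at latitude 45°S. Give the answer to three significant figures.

1.41

For Mercator, h = k = sec φ (a conformal cylindrical projection has a single point scale, 1/cos φ).
k = 1/cos 45° = 1/0.7071 = 1.414.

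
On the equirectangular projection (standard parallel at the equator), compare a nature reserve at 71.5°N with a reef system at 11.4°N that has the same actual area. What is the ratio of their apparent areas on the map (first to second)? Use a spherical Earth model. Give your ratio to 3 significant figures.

3.09

For the equirectangular projection with φ₀ = 0 (plate carrée), h = 1 along meridians and k = sec φ along parallels.
Areal scale at 71.5°: h·k = 1.000 × 3.152 = 3.152.
Areal scale at 11.4°: h·k = 1.000 × 1.020 = 1.020.
Ratio = 3.152/1.020 ≈ 3.09.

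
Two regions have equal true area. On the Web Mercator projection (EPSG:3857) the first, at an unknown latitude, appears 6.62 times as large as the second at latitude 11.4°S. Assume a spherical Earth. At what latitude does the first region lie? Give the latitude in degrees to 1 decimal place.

67.6°

For equal true areas on Mercator, apparent areas scale as sec²φ, so the ratio is cos²φ₂ / cos²φ₁.
cos²φ₂ / cos²φ₁ = 6.62  ⇒  cos φ₁ = cos 11.4° / √6.62 = 0.9803/2.573 = 0.3810.
φ₁ = arccos(0.3810) ≈ 67.6°.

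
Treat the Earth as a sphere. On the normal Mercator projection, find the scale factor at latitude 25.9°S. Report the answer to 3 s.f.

1.11

The Mercator projection is conformal; its linear scale factor is the same in every direction and equals sec φ = 1/cos φ.
k = 1/cos 25.9° = 1/0.8996 = 1.112.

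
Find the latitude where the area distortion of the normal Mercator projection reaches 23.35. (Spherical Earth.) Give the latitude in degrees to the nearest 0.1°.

78.1°

Mercator areal scale is sec²φ.
sec²φ = 23.35  ⇒  cos²φ = 0.04283  ⇒  cos φ = 0.2069.
φ = arccos(0.2069) ≈ 78.1°.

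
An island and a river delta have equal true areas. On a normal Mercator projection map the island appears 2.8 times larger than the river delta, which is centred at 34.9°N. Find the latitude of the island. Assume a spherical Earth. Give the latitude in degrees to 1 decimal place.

Mercator areal scale is sec²φ, so apparent-area ratio = sec²φ₁ / sec²φ₂ = cos²φ₂ / cos²φ₁.
cos²φ₂ / cos²φ₁ = 2.8  ⇒  cos φ₁ = cos 34.9° / √2.8 = 0.8202/1.673 = 0.4901.
φ₁ = arccos(0.4901) ≈ 60.7°.

60.7°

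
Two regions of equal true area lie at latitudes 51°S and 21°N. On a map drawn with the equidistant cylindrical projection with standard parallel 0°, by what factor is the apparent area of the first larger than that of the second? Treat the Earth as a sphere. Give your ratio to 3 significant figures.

For the equirectangular projection with φ₀ = 0 (plate carrée), h = 1 along meridians and k = sec φ along parallels.
Areal scale at 51°: h·k = 1.000 × 1.589 = 1.589.
Areal scale at 21°: h·k = 1.000 × 1.071 = 1.071.
Ratio = 1.589/1.071 ≈ 1.48.

1.48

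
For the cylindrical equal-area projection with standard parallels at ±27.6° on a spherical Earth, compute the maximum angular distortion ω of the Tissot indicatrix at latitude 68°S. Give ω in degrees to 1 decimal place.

88.3°

Cylindrical equal-area (φ₀ = 27.6°): h = cos φ / cos 27.6° along meridians, k = cos 27.6° / cos φ along parallels; h·k = 1.
At 68°: h = 0.4227, k = 2.366; principal scales a = 2.366, b = 0.4227.
sin(ω/2) = (a − b)/(a + b) = 1.943/2.788 = 0.6968, so ω = 2 arcsin(0.6968) ≈ 88.3°.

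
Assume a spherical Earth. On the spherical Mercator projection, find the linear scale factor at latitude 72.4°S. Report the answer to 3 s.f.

3.31

The Mercator projection is conformal; its linear scale factor is the same in every direction and equals sec φ = 1/cos φ.
k = 1/cos 72.4° = 1/0.3024 = 3.307.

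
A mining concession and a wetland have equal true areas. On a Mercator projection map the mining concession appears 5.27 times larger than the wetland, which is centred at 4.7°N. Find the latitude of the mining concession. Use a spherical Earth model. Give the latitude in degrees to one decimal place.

64.3°

On Mercator, (apparent₁)/(apparent₂) = sec²φ₁ / sec²φ₂ when true areas are equal.
cos²φ₂ / cos²φ₁ = 5.27  ⇒  cos φ₁ = cos 4.7° / √5.27 = 0.9966/2.296 = 0.4341.
φ₁ = arccos(0.4341) ≈ 64.3°.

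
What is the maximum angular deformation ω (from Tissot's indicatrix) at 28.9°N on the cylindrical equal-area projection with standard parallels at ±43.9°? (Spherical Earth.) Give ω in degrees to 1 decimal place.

22.2°

Cylindrical equal-area (φ₀ = 43.9°): h = cos φ / cos 43.9° along meridians, k = cos 43.9° / cos φ along parallels; h·k = 1.
At 28.9°: h = 1.215, k = 0.8231; principal scales a = 1.215, b = 0.8231.
sin(ω/2) = (a − b)/(a + b) = 0.3919/2.038 = 0.1923, so ω = 2 arcsin(0.1923) ≈ 22.2°.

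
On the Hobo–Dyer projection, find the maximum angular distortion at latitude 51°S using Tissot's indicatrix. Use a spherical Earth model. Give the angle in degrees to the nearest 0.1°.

26.3°

The Hobo–Dyer projection is cylindrical equal-area with φ₀ = 37.5°. Cylindrical equal-area (φ₀ = 37.5°): h = cos φ / cos 37.5° along meridians, k = cos 37.5° / cos φ along parallels; h·k = 1.
At 51°: h = 0.7932, k = 1.261; principal scales a = 1.261, b = 0.7932.
sin(ω/2) = (a − b)/(a + b) = 0.4674/2.054 = 0.2276, so ω = 2 arcsin(0.2276) ≈ 26.3°.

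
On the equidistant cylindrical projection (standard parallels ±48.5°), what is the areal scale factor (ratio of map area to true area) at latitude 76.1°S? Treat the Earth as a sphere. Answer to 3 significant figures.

2.76

The equidistant cylindrical projection with φ₀ = 48.5° has h = 1 (meridians true) and k = cos φ₀ / cos φ along parallels.
Areal scale = h·k = 1 × cos φ₀ / cos φ; at 76.1°, h = 1.000, k = 2.758, so h·k = 2.758.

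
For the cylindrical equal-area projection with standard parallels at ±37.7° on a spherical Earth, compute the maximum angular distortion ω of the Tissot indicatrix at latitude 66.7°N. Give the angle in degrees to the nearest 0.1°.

Cylindrical equal-area (φ₀ = 37.7°): h = cos φ / cos 37.7° along meridians, k = cos 37.7° / cos φ along parallels; h·k = 1.
At 66.7°: h = 0.4999, k = 2.000; principal scales a = 2.000, b = 0.4999.
sin(ω/2) = (a − b)/(a + b) = 1.500/2.500 = 0.6001, so ω = 2 arcsin(0.6001) ≈ 73.8°.

73.8°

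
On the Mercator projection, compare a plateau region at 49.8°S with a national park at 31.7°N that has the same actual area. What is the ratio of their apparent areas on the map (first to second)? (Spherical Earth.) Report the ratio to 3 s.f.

1.74

Mercator is conformal with k = sec φ, so areal scale = k² = sec²φ.
At 49.8°: sec²(49.8°) = 1/0.6455² = 2.400.
At 31.7°: sec²(31.7°) = 1/0.8508² = 1.381.
Ratio = 2.400/1.381 = cos²(31.7°)/cos²(49.8°) ≈ 1.74.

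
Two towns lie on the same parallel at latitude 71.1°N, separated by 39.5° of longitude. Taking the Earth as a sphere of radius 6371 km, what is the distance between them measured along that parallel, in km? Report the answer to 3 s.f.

Arc length along a parallel = R cos φ · Δλ (with Δλ in radians).
= 6371 × cos 71.1° × (39.5° × π/180) = 6371 × 0.3239 × 0.6894 ≈ 1420 km.

1420 km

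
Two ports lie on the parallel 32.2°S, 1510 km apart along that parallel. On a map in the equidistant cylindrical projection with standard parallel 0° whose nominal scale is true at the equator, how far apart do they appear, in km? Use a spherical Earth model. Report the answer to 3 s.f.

Plate carrée maps x = Rλ, y = Rφ. The meridian scale is h = 1 and the parallel scale is k = 1/cos φ = sec φ.
Along the parallel, k = sec 32.2° = 1/0.8462 = 1.182.
Map distance = 1510 × 1.182 ≈ 1780 km.

1780 km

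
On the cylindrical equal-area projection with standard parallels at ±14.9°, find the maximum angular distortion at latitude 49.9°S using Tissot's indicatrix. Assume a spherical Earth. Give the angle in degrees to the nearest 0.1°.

Cylindrical equal-area (φ₀ = 14.9°): h = cos φ / cos 14.9° along meridians, k = cos 14.9° / cos φ along parallels; h·k = 1.
At 49.9°: h = 0.6665, k = 1.500; principal scales a = 1.500, b = 0.6665.
sin(ω/2) = (a − b)/(a + b) = 0.8338/2.167 = 0.3848, so ω = 2 arcsin(0.3848) ≈ 45.3°.

45.3°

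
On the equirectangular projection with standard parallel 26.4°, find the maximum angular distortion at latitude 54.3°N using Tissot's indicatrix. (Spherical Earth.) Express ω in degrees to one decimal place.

With standard parallel φ₀ = 26.4°, the equirectangular projection gives x = Rλ cos φ₀, y = Rφ, so h = 1 and k = cos 26.4° / cos φ.
At 54.3°: h = 1.000, k = 1.535; principal scales a = 1.535, b = 1.000.
sin(ω/2) = (a − b)/(a + b) = 0.5350/2.535 = 0.2110, so ω = 2 arcsin(0.2110) ≈ 24.4°.

24.4°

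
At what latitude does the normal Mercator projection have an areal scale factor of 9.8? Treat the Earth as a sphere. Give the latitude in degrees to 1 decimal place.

71.4°

Mercator areal scale is sec²φ.
sec²φ = 9.8  ⇒  cos²φ = 0.1020  ⇒  cos φ = 0.3194.
φ = arccos(0.3194) ≈ 71.4°.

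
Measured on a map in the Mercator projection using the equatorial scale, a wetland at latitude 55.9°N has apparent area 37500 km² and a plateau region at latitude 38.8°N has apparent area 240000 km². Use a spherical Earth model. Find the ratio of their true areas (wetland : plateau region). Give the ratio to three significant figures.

0.0809

On Mercator the areal scale is sec²φ, so true area = apparent × cos²φ.
True area of wetland: 37500 × cos²(55.9°) = 37500 × 0.3143 = 11790 km².
True area of plateau region: 240000 × cos²(38.8°) = 240000 × 0.6074 = 145800 km².
Ratio = 11790 / 145800 ≈ 0.0809.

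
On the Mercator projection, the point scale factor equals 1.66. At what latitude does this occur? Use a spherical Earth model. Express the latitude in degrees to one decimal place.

Mercator scale is k = sec φ = 1/cos φ.
1/cos φ = 1.66  ⇒  cos φ = 0.6024  ⇒  φ = arccos(0.6024) ≈ 53.0°.

53.0°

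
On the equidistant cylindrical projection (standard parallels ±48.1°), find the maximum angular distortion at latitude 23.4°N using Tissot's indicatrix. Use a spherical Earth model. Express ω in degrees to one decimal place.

The equidistant cylindrical projection with φ₀ = 48.1° has h = 1 (meridians true) and k = cos φ₀ / cos φ along parallels.
At 23.4°: h = 1.000, k = 0.7277; principal scales a = 1.000, b = 0.7277.
sin(ω/2) = (a − b)/(a + b) = 0.2723/1.728 = 0.1576, so ω = 2 arcsin(0.1576) ≈ 18.1°.

18.1°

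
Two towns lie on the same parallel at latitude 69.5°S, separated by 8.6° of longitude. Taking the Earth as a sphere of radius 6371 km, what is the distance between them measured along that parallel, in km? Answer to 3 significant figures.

Arc length along a parallel = R cos φ · Δλ (with Δλ in radians).
= 6371 × cos 69.5° × (8.6° × π/180) = 6371 × 0.3502 × 0.1501 ≈ 335 km.

335 km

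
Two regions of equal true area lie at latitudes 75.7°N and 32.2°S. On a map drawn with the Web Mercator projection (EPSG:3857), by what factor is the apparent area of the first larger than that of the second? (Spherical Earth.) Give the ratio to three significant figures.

Mercator is conformal with k = sec φ, so areal scale = k² = sec²φ.
At 75.7°: sec²(75.7°) = 1/0.2470² = 16.39.
At 32.2°: sec²(32.2°) = 1/0.8462² = 1.397.
Ratio = 16.39/1.397 = cos²(32.2°)/cos²(75.7°) ≈ 11.7.

11.7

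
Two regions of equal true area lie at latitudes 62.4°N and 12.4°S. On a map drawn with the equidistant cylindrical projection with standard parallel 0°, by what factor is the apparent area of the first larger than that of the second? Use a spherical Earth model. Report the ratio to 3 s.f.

2.11

Plate carrée maps x = Rλ, y = Rφ. The meridian scale is h = 1 and the parallel scale is k = 1/cos φ = sec φ.
Areal scale at 62.4°: h·k = 1.000 × 2.158 = 2.158.
Areal scale at 12.4°: h·k = 1.000 × 1.024 = 1.024.
Ratio = 2.158/1.024 ≈ 2.11.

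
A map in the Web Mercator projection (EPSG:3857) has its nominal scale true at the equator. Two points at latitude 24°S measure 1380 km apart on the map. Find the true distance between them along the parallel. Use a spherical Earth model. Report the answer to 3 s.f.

Mercator is conformal, so the point scale is isotropic: h = k = sec φ = 1/cos φ.
Along the parallel at 24°, map distances are exaggerated by k = sec 24° = 1.095.
True distance = 1380 / 1.095 = 1380 × cos 24° ≈ 1260 km.

1260 km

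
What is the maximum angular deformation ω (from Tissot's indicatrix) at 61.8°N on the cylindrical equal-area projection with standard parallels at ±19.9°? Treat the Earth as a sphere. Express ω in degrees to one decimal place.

A cylindrical equal-area projection with standard parallel φ₀ has meridian scale h = cos φ / cos φ₀ and parallel scale k = cos φ₀ / cos φ (so areas are preserved, h·k = 1).
At 61.8°: h = 0.5026, k = 1.990; principal scales a = 1.990, b = 0.5026.
sin(ω/2) = (a − b)/(a + b) = 1.487/2.492 = 0.5967, so ω = 2 arcsin(0.5967) ≈ 73.3°.

73.3°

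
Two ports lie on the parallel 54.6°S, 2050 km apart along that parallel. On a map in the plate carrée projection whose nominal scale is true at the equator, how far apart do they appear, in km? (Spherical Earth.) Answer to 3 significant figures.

3540 km

In the plate carrée (x = Rλ, y = Rφ), meridians are true-scale (h = 1) and parallels are stretched by k = sec φ.
Along the parallel, k = sec 54.6° = 1/0.5793 = 1.726.
Map distance = 2050 × 1.726 ≈ 3540 km.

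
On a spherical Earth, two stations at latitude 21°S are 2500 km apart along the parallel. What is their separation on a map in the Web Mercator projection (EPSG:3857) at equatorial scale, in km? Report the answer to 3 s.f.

2680 km

Mercator is conformal, so the point scale is isotropic: h = k = sec φ = 1/cos φ.
Along the parallel, k = sec 21° = 1/0.9336 = 1.071.
Map distance = 2500 × 1.071 ≈ 2680 km.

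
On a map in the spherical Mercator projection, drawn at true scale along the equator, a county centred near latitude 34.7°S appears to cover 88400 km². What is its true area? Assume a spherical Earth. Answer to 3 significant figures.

59800 km²

The Mercator projection is conformal; its linear scale factor is the same in every direction and equals sec φ = 1/cos φ.
Areal scale = k² = sec²φ = 1/cos²(34.7°) = 1/0.8221² = 1.479.
True area = apparent / (areal scale) = 88400 / 1.479 ≈ 59800 km².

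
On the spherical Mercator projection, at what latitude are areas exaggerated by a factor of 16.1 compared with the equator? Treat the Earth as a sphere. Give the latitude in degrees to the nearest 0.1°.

75.6°

Mercator areal scale is sec²φ.
sec²φ = 16.1  ⇒  cos²φ = 0.06211  ⇒  cos φ = 0.2492.
φ = arccos(0.2492) ≈ 75.6°.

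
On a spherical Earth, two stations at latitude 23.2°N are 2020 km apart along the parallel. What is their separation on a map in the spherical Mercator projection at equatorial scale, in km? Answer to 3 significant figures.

For Mercator, h = k = sec φ (a conformal cylindrical projection has a single point scale, 1/cos φ).
Along the parallel, k = sec 23.2° = 1/0.9191 = 1.088.
Map distance = 2020 × 1.088 ≈ 2200 km.

2200 km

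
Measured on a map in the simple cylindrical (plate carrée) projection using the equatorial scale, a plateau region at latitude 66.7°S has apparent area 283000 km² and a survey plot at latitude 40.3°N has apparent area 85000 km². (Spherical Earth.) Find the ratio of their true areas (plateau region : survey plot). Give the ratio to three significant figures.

1.73

On the plate carrée, areal scale = h·k = 1 × sec φ, so true area = apparent × cos φ.
True area of plateau region: 283000 × cos(66.7°) = 283000 × 0.3955 = 111900 km².
True area of survey plot: 85000 × cos(40.3°) = 85000 × 0.7627 = 64830 km².
Ratio = 111900 / 64830 ≈ 1.73.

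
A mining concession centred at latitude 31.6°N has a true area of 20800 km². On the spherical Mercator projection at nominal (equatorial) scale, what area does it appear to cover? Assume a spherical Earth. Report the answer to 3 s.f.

For Mercator, h = k = sec φ (a conformal cylindrical projection has a single point scale, 1/cos φ).
Areal scale = k² = sec²φ = 1/cos²(31.6°) = 1/0.8517² = 1.378.
Apparent area = 20800 × 1.378 ≈ 28700 km².

28700 km²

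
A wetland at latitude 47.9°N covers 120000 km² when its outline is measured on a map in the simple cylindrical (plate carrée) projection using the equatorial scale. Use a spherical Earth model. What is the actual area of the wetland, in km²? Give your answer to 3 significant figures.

In the plate carrée (x = Rλ, y = Rφ), meridians are true-scale (h = 1) and parallels are stretched by k = sec φ.
Areal scale = h·k = 1 × sec φ; at 47.9°, h = 1.000, k = 1.492, so h·k = 1.492.
True area = apparent / (areal scale) = 120000 / 1.492 ≈ 80500 km².

80500 km²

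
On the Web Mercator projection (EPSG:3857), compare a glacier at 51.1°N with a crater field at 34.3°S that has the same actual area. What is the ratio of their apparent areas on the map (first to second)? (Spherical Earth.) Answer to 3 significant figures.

1.73

Mercator is conformal with k = sec φ, so areal scale = k² = sec²φ.
At 51.1°: sec²(51.1°) = 1/0.6280² = 2.536.
At 34.3°: sec²(34.3°) = 1/0.8261² = 1.465.
Ratio = 2.536/1.465 = cos²(34.3°)/cos²(51.1°) ≈ 1.73.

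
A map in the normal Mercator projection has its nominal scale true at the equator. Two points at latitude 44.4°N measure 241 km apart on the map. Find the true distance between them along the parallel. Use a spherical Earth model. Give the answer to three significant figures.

172 km

For Mercator, h = k = sec φ (a conformal cylindrical projection has a single point scale, 1/cos φ).
Along the parallel at 44.4°, map distances are exaggerated by k = sec 44.4° = 1.400.
True distance = 241 / 1.400 = 241 × cos 44.4° ≈ 172 km.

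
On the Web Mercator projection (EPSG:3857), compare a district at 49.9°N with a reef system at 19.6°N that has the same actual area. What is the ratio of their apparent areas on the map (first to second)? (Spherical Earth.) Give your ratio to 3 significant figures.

On Mercator, area is exaggerated by sec²φ = 1/cos²φ.
At 49.9°: sec²(49.9°) = 1/0.6441² = 2.410.
At 19.6°: sec²(19.6°) = 1/0.9421² = 1.127.
Ratio = 2.410/1.127 = cos²(19.6°)/cos²(49.9°) ≈ 2.14.

2.14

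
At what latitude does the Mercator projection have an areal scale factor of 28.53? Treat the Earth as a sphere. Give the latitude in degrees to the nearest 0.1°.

Mercator areal scale is sec²φ.
sec²φ = 28.53  ⇒  cos²φ = 0.03505  ⇒  cos φ = 0.1872.
φ = arccos(0.1872) ≈ 79.2°.

79.2°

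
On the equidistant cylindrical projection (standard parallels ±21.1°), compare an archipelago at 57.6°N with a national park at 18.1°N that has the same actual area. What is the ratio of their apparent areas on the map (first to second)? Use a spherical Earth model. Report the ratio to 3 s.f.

In the equirectangular projection with standard parallel φ₀ = 21.1° (x = Rλ cos φ₀, y = Rφ), meridians are true-scale (h = 1) and the parallel scale is k = cos φ₀ / cos φ.
Areal scale at 57.6°: h·k = 1.000 × 1.741 = 1.741.
Areal scale at 18.1°: h·k = 1.000 × 0.9815 = 0.9815.
Ratio = 1.741/0.9815 ≈ 1.77.

1.77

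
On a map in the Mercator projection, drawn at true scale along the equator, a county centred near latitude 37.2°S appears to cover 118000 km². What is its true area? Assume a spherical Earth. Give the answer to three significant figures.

74900 km²

Mercator is conformal, so the point scale is isotropic: h = k = sec φ = 1/cos φ.
Areal scale = k² = sec²φ = 1/cos²(37.2°) = 1/0.7965² = 1.576.
True area = apparent / (areal scale) = 118000 / 1.576 ≈ 74900 km².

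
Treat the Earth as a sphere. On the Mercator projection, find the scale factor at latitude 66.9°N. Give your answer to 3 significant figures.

2.55

For Mercator, h = k = sec φ (a conformal cylindrical projection has a single point scale, 1/cos φ).
k = 1/cos 66.9° = 1/0.3923 = 2.549.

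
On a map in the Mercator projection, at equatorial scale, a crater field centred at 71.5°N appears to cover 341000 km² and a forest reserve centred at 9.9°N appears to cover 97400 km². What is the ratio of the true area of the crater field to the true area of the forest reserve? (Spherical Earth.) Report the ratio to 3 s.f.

0.363

Since Mercator area scale is 1/cos²φ, the true area equals the apparent area multiplied by cos²φ.
True area of crater field: 341000 × cos²(71.5°) = 341000 × 0.1007 = 34330 km².
True area of forest reserve: 97400 × cos²(9.9°) = 97400 × 0.9704 = 94520 km².
Ratio = 34330 / 94520 ≈ 0.363.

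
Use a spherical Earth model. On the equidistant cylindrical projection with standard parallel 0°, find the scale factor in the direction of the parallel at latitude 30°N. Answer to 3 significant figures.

1.15

In the plate carrée (x = Rλ, y = Rφ), meridians are true-scale (h = 1) and parallels are stretched by k = sec φ.
k = 1/cos 30° = 1/0.8660 = 1.155.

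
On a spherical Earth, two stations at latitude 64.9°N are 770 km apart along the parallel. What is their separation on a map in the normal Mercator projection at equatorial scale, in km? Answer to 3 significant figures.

The Mercator projection is conformal; its linear scale factor is the same in every direction and equals sec φ = 1/cos φ.
Along the parallel, k = sec 64.9° = 1/0.4242 = 2.357.
Map distance = 770 × 2.357 ≈ 1820 km.

1820 km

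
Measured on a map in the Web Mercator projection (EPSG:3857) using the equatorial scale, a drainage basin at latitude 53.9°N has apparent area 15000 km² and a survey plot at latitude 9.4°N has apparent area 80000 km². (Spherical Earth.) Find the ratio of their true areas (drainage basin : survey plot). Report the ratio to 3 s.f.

Since Mercator area scale is 1/cos²φ, the true area equals the apparent area multiplied by cos²φ.
True area of drainage basin: 15000 × cos²(53.9°) = 15000 × 0.3472 = 5207 km².
True area of survey plot: 80000 × cos²(9.4°) = 80000 × 0.9733 = 77870 km².
Ratio = 5207 / 77870 ≈ 0.0669.

0.0669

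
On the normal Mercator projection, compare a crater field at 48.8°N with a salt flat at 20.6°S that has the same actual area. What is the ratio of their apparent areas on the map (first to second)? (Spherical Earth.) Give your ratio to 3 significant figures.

2.02

Mercator is conformal with k = sec φ, so areal scale = k² = sec²φ.
At 48.8°: sec²(48.8°) = 1/0.6587² = 2.305.
At 20.6°: sec²(20.6°) = 1/0.9361² = 1.141.
Ratio = 2.305/1.141 = cos²(20.6°)/cos²(48.8°) ≈ 2.02.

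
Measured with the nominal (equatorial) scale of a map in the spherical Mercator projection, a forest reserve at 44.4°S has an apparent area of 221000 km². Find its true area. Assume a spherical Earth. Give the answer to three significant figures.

Mercator is conformal, so the point scale is isotropic: h = k = sec φ = 1/cos φ.
Areal scale = k² = sec²φ = 1/cos²(44.4°) = 1/0.7145² = 1.959.
True area = apparent / (areal scale) = 221000 / 1.959 ≈ 113000 km².

113000 km²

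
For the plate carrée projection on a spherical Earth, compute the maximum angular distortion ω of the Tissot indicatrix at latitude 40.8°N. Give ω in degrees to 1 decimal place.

15.9°

In the plate carrée (x = Rλ, y = Rφ), meridians are true-scale (h = 1) and parallels are stretched by k = sec φ.
At 40.8°: h = 1.000, k = 1.321; principal scales a = 1.321, b = 1.000.
sin(ω/2) = (a − b)/(a + b) = 0.3210/2.321 = 0.1383, so ω = 2 arcsin(0.1383) ≈ 15.9°.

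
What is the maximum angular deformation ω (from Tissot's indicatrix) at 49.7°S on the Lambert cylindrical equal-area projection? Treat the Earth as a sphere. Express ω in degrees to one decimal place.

The Lambert cylindrical equal-area projection is the cylindrical equal-area projection with its standard parallel at the equator (φ₀ = 0). A cylindrical equal-area projection with standard parallel φ₀ has meridian scale h = cos φ / cos φ₀ and parallel scale k = cos φ₀ / cos φ (so areas are preserved, h·k = 1).
At 49.7°: h = 0.6468, k = 1.546; principal scales a = 1.546, b = 0.6468.
sin(ω/2) = (a − b)/(a + b) = 0.8993/2.193 = 0.4101, so ω = 2 arcsin(0.4101) ≈ 48.4°.

48.4°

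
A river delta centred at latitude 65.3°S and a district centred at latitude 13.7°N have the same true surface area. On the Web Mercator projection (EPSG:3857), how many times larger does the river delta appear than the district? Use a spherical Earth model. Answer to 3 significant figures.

Mercator areal scale is sec²φ.
At 65.3°: sec²(65.3°) = 1/0.4179² = 5.727.
At 13.7°: sec²(13.7°) = 1/0.9715² = 1.059.
Ratio = 5.727/1.059 = cos²(13.7°)/cos²(65.3°) ≈ 5.41.

5.41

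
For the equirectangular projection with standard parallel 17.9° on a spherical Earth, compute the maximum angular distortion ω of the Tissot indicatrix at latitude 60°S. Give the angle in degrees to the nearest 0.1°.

In the equirectangular projection with standard parallel φ₀ = 17.9° (x = Rλ cos φ₀, y = Rφ), meridians are true-scale (h = 1) and the parallel scale is k = cos φ₀ / cos φ.
At 60°: h = 1.000, k = 1.903; principal scales a = 1.903, b = 1.000.
sin(ω/2) = (a − b)/(a + b) = 0.9032/2.903 = 0.3111, so ω = 2 arcsin(0.3111) ≈ 36.3°.

36.3°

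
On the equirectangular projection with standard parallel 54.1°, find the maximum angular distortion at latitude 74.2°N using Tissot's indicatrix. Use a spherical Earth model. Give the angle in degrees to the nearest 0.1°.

In the equirectangular projection with standard parallel φ₀ = 54.1° (x = Rλ cos φ₀, y = Rφ), meridians are true-scale (h = 1) and the parallel scale is k = cos φ₀ / cos φ.
At 74.2°: h = 1.000, k = 2.154; principal scales a = 2.154, b = 1.000.
sin(ω/2) = (a − b)/(a + b) = 1.154/3.154 = 0.3658, so ω = 2 arcsin(0.3658) ≈ 42.9°.

42.9°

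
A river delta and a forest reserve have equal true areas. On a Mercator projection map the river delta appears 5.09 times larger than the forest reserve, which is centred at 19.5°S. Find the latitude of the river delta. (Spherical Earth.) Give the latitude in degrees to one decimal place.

Mercator areal scale is sec²φ, so apparent-area ratio = sec²φ₁ / sec²φ₂ = cos²φ₂ / cos²φ₁.
cos²φ₂ / cos²φ₁ = 5.09  ⇒  cos φ₁ = cos 19.5° / √5.09 = 0.9426/2.256 = 0.4178.
φ₁ = arccos(0.4178) ≈ 65.3°.

65.3°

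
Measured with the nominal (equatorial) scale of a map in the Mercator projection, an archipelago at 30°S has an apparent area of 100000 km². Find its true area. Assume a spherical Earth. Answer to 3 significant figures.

Mercator is conformal, so the point scale is isotropic: h = k = sec φ = 1/cos φ.
Areal scale = k² = sec²φ = 1/cos²(30°) = 1/0.8660² = 1.333.
True area = apparent / (areal scale) = 100000 / 1.333 ≈ 75000 km².

75000 km²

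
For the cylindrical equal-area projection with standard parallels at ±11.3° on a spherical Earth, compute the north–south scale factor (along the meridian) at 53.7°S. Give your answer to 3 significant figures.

0.604

For cylindrical equal-area with standard parallel φ₀, h = cos φ / cos φ₀ and k = cos φ₀ / cos φ, so h·k = 1.
h = cos 53.7° / cos 11.3° = 0.5920/0.9806 = 0.6037.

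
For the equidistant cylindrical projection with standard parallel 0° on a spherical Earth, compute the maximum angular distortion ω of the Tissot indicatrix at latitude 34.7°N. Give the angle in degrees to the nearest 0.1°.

11.2°

In the plate carrée (x = Rλ, y = Rφ), meridians are true-scale (h = 1) and parallels are stretched by k = sec φ.
At 34.7°: h = 1.000, k = 1.216; principal scales a = 1.216, b = 1.000.
sin(ω/2) = (a − b)/(a + b) = 0.2163/2.216 = 0.09761, so ω = 2 arcsin(0.09761) ≈ 11.2°.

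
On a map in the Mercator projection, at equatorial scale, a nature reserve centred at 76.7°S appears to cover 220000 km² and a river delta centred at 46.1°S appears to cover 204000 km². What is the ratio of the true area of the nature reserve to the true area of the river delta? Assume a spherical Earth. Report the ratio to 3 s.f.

0.119

Mercator's areal exaggeration is sec²φ; hence true area = (apparent area) · cos²φ.
True area of nature reserve: 220000 × cos²(76.7°) = 220000 × 0.05292 = 11640 km².
True area of river delta: 204000 × cos²(46.1°) = 204000 × 0.4808 = 98080 km².
Ratio = 11640 / 98080 ≈ 0.119.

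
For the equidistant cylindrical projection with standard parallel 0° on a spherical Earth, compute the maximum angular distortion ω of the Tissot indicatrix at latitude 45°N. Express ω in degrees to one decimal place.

Plate carrée maps x = Rλ, y = Rφ. The meridian scale is h = 1 and the parallel scale is k = 1/cos φ = sec φ.
At 45°: h = 1.000, k = 1.414; principal scales a = 1.414, b = 1.000.
sin(ω/2) = (a − b)/(a + b) = 0.4142/2.414 = 0.1716, so ω = 2 arcsin(0.1716) ≈ 19.8°.

19.8°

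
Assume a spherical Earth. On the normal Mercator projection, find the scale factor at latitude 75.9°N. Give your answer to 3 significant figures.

For Mercator, h = k = sec φ (a conformal cylindrical projection has a single point scale, 1/cos φ).
k = 1/cos 75.9° = 1/0.2436 = 4.105.

4.10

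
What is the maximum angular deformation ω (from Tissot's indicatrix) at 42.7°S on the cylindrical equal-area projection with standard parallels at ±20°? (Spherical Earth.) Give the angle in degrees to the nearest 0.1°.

27.9°

A cylindrical equal-area projection with standard parallel φ₀ has meridian scale h = cos φ / cos φ₀ and parallel scale k = cos φ₀ / cos φ (so areas are preserved, h·k = 1).
At 42.7°: h = 0.7821, k = 1.279; principal scales a = 1.279, b = 0.7821.
sin(ω/2) = (a − b)/(a + b) = 0.4966/2.061 = 0.2410, so ω = 2 arcsin(0.2410) ≈ 27.9°.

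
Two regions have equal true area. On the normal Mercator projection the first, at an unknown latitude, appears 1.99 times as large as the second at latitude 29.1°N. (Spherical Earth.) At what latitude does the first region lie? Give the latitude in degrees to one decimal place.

Mercator areal scale is sec²φ, so apparent-area ratio = sec²φ₁ / sec²φ₂ = cos²φ₂ / cos²φ₁.
cos²φ₂ / cos²φ₁ = 1.99  ⇒  cos φ₁ = cos 29.1° / √1.99 = 0.8738/1.411 = 0.6194.
φ₁ = arccos(0.6194) ≈ 51.7°.

51.7°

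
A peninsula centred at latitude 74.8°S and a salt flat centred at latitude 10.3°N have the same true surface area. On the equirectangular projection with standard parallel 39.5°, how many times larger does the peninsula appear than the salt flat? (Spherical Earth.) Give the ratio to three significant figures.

With standard parallel φ₀ = 39.5°, the equirectangular projection gives x = Rλ cos φ₀, y = Rφ, so h = 1 and k = cos 39.5° / cos φ.
Areal scale at 74.8°: h·k = 1.000 × 2.943 = 2.943.
Areal scale at 10.3°: h·k = 1.000 × 0.7843 = 0.7843.
Ratio = 2.943/0.7843 ≈ 3.75.

3.75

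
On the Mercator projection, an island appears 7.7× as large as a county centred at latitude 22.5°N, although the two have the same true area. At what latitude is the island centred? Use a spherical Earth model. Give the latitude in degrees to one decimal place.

70.6°

Mercator areal scale is sec²φ, so apparent-area ratio = sec²φ₁ / sec²φ₂ = cos²φ₂ / cos²φ₁.
cos²φ₂ / cos²φ₁ = 7.7  ⇒  cos φ₁ = cos 22.5° / √7.7 = 0.9239/2.775 = 0.3329.
φ₁ = arccos(0.3329) ≈ 70.6°.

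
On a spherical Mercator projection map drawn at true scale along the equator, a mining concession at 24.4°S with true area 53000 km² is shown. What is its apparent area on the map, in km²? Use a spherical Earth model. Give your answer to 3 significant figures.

63900 km²

For Mercator, h = k = sec φ (a conformal cylindrical projection has a single point scale, 1/cos φ).
Areal scale = k² = sec²φ = 1/cos²(24.4°) = 1/0.9107² = 1.206.
Apparent area = 53000 × 1.206 ≈ 63900 km².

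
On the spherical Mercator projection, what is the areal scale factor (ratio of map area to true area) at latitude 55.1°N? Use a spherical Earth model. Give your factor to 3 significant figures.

3.05

For Mercator, h = k = sec φ (a conformal cylindrical projection has a single point scale, 1/cos φ).
Areal scale = k² = sec²φ = 1/cos²(55.1°) = 1/0.5721² = 3.055.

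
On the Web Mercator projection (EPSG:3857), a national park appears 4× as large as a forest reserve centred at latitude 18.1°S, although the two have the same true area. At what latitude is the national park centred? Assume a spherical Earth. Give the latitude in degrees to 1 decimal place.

Mercator areal scale is sec²φ, so apparent-area ratio = sec²φ₁ / sec²φ₂ = cos²φ₂ / cos²φ₁.
cos²φ₂ / cos²φ₁ = 4  ⇒  cos φ₁ = cos 18.1° / √4 = 0.9505/2.000 = 0.4753.
φ₁ = arccos(0.4753) ≈ 61.6°.

61.6°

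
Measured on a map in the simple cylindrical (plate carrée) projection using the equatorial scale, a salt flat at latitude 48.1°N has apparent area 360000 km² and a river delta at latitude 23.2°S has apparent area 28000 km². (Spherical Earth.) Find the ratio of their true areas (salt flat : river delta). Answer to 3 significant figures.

On the plate carrée, areal scale = h·k = 1 × sec φ, so true area = apparent × cos φ.
True area of salt flat: 360000 × cos(48.1°) = 360000 × 0.6678 = 240400 km².
True area of river delta: 28000 × cos(23.2°) = 28000 × 0.9191 = 25740 km².
Ratio = 240400 / 25740 ≈ 9.34.

9.34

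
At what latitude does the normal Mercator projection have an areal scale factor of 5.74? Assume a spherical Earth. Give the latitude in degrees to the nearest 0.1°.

Mercator areal scale is sec²φ.
sec²φ = 5.74  ⇒  cos²φ = 0.1742  ⇒  cos φ = 0.4174.
φ = arccos(0.4174) ≈ 65.3°.

65.3°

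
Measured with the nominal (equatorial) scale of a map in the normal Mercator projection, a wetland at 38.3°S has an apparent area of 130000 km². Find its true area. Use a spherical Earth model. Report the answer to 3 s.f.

80100 km²

For Mercator, h = k = sec φ (a conformal cylindrical projection has a single point scale, 1/cos φ).
Areal scale = k² = sec²φ = 1/cos²(38.3°) = 1/0.7848² = 1.624.
True area = apparent / (areal scale) = 130000 / 1.624 ≈ 80100 km².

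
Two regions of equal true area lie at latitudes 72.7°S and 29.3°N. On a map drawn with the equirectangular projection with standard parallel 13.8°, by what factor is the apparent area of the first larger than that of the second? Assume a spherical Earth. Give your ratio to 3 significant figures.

2.93

In the equirectangular projection with standard parallel φ₀ = 13.8° (x = Rλ cos φ₀, y = Rφ), meridians are true-scale (h = 1) and the parallel scale is k = cos φ₀ / cos φ.
Areal scale at 72.7°: h·k = 1.000 × 3.266 = 3.266.
Areal scale at 29.3°: h·k = 1.000 × 1.114 = 1.114.
Ratio = 3.266/1.114 ≈ 2.93.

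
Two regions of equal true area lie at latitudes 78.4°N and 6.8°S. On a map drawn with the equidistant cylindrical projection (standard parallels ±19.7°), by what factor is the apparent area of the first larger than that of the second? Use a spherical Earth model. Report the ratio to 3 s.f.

With standard parallel φ₀ = 19.7°, the equirectangular projection gives x = Rλ cos φ₀, y = Rφ, so h = 1 and k = cos 19.7° / cos φ.
Areal scale at 78.4°: h·k = 1.000 × 4.682 = 4.682.
Areal scale at 6.8°: h·k = 1.000 × 0.9481 = 0.9481.
Ratio = 4.682/0.9481 ≈ 4.94.

4.94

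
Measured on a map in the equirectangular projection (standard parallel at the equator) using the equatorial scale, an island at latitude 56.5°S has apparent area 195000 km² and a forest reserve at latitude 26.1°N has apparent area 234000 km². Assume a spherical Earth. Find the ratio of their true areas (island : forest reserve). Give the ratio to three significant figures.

0.512

Plate carrée has h = 1 and k = sec φ, giving areal scale sec φ; true area = (apparent area) · cos φ.
True area of island: 195000 × cos(56.5°) = 195000 × 0.5519 = 107600 km².
True area of forest reserve: 234000 × cos(26.1°) = 234000 × 0.8980 = 210100 km².
Ratio = 107600 / 210100 ≈ 0.512.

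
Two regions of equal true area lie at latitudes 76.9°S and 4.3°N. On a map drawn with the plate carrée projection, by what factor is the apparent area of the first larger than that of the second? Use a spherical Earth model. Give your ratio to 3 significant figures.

4.40

Plate carrée maps x = Rλ, y = Rφ. The meridian scale is h = 1 and the parallel scale is k = 1/cos φ = sec φ.
Areal scale at 76.9°: h·k = 1.000 × 4.412 = 4.412.
Areal scale at 4.3°: h·k = 1.000 × 1.003 = 1.003.
Ratio = 4.412/1.003 ≈ 4.40.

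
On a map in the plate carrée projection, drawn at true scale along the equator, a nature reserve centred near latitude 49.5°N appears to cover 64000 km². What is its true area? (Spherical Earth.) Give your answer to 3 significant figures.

41600 km²

For the equirectangular projection with φ₀ = 0 (plate carrée), h = 1 along meridians and k = sec φ along parallels.
Areal scale = h·k = 1 × sec φ; at 49.5°, h = 1.000, k = 1.540, so h·k = 1.540.
True area = apparent / (areal scale) = 64000 / 1.540 ≈ 41600 km².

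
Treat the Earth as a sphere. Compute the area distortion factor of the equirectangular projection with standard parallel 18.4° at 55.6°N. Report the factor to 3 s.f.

The equidistant cylindrical projection with φ₀ = 18.4° has h = 1 (meridians true) and k = cos φ₀ / cos φ along parallels.
Areal scale = h·k = 1 × cos φ₀ / cos φ; at 55.6°, h = 1.000, k = 1.680, so h·k = 1.680.

1.68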